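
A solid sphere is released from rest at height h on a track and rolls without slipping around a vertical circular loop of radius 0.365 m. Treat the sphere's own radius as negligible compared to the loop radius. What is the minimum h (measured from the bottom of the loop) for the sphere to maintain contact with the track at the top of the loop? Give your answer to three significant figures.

The moment of inertia is (2/5)MR², giving k ≡ I/(MR²) = 0.4.
At the top, contact is just lost when gravity alone supplies the centripetal force: Mg = Mv_top²/r, i.e. v_top² = gr.
With ω = v/R, the kinetic energy at speed v is ½(1+k)Mv² = (7/10)Mv².
Energy conservation from release (height h) to the top (height 2r): Mgh = Mg(2r) + (7/10)M·gr.
Thus h_min = 2r + (1+k)r/2 = r(2 + 1.4/2) = 0.365 × 2.7 ≈ 0.986 m.

h_min ≈ 0.986 m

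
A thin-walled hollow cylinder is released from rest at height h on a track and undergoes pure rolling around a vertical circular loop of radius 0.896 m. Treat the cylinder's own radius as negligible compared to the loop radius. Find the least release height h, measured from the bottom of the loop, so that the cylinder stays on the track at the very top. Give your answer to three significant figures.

h_min ≈ 2.69 m

The moment of inertia is MR², giving k ≡ I/(MR²) = 1.
At the top, contact is just lost when gravity alone supplies the centripetal force: Mg = Mv_top²/r, i.e. v_top² = gr.
With ω = v/R, the kinetic energy at speed v is ½(1+k)Mv² = Mv².
Energy conservation from release (height h) to the top (height 2r): Mgh = Mg(2r) + M·gr.
Thus h_min = 2r + (1+k)r/2 = r(2 + 2/2) = 0.896 × 3 ≈ 2.69 m.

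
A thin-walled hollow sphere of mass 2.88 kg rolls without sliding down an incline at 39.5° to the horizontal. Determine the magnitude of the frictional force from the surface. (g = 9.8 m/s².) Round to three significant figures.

f ≈ 7.18 N

Here I = (2/3)MR², so the shape factor k = I/(MR²) = 2/3.
Along the incline Mg sinθ − f = Ma, and torque about the center fR = Iα = kMR²(a/R) gives f = kMa.
Combining, a = g sinθ/(1+k) and f = kMa = kMg sinθ/(1+k).
f = (2/3) × 2.88 × 9.8 × sin39.5° / 1.667 ≈ 7.18 N.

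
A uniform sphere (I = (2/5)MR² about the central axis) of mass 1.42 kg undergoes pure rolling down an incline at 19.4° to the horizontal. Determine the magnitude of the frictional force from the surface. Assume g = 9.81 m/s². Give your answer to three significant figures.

f ≈ 1.32 N

The moment of inertia is (2/5)MR², giving k ≡ I/(MR²) = 0.4.
Newton's second law down the slope: Mg sinθ − f = Ma. The torque equation fR = Iα (with α = a/R) gives f = kMa.
Combining, a = g sinθ/(1+k) and f = kMa = kMg sinθ/(1+k).
f = 0.4 × 1.42 × 9.81 × sin19.4° / 1.4 ≈ 1.32 N.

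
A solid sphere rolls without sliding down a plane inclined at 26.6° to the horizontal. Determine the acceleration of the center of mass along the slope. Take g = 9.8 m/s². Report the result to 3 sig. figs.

The moment of inertia is (2/5)MR², giving k ≡ I/(MR²) = 0.4.
Translational: Mg sinθ − f = Ma. Rotational about the CM: fR = Iα = kMRa, so f = kMa.
Eliminating f: Mg sinθ = (1+k)Ma, so a = g sinθ/(1+k) = 9.8 × sin26.6° / 1.4 ≈ 3.13 m/s².

a ≈ 3.13 m/s²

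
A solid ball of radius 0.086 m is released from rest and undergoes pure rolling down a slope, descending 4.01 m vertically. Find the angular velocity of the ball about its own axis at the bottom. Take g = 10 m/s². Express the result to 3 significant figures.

ω ≈ 88.0 rad/s

With I = (2/5)MR², the ratio k = I/(MR²) is 0.4.
Pure rolling means v = ωR; then KE = ½Mv² + ½I(v/R)² = ½(1+k)Mv² = (7/10)Mv².
Energy conservation Mgh = ½(1+k)Mv² gives v = √(2gh/(1+k)) = √(2 × 10 × 4.01 / 1.4) = 7.569 m/s.
The angular speed follows from ω = v/R = 7.569/0.086 ≈ 88.0 rad/s.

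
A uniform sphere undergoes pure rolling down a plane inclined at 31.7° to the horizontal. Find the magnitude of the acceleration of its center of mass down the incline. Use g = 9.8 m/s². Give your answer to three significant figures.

a ≈ 3.68 m/s²

The moment of inertia is (2/5)MR², giving k ≡ I/(MR²) = 0.4.
Translational: Mg sinθ − f = Ma. Rotational about the CM: fR = Iα = kMRa, so f = kMa.
Eliminating f: Mg sinθ = (1+k)Ma, so a = g sinθ/(1+k) = 9.8 × sin31.7° / 1.4 ≈ 3.68 m/s².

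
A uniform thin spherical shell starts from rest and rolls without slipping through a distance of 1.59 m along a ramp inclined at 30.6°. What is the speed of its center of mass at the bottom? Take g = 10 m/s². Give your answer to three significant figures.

Here I = (2/3)MR², so the shape factor k = I/(MR²) = 2/3.
Pure rolling means v = ωR; then KE = ½Mv² + ½I(v/R)² = ½(1+k)Mv² = (5/6)Mv².
The vertical drop is h = L sinθ = 1.59 × sin30.6° = 0.8094 m.
Setting Mgh = (5/6)Mv² gives v = √(2gh/(1+k)) = √(2·10·0.8094/1.667) ≈ 3.12 m/s.

v ≈ 3.12 m/s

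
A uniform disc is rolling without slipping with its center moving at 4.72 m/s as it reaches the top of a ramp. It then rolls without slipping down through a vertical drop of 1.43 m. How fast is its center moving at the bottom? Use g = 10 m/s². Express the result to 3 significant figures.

The moment of inertia is (1/2)MR², giving k ≡ I/(MR²) = 0.5.
Rolling without slipping gives ω = v/R, so the total kinetic energy is ½Mv² + ½Iω² = ½(1+k)Mv² = (3/4)Mv².
Energy conservation: (3/4)Mv₀² + Mgh = (3/4)Mv², so v² = v₀² + 2gh/(1+k).
v = √(4.72² + 2×10×1.43/1.5) = √41.35 ≈ 6.43 m/s.

v ≈ 6.43 m/s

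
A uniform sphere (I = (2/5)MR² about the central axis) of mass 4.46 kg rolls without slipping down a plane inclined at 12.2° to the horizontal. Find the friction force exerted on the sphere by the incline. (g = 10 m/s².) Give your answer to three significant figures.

The moment of inertia is (2/5)MR², giving k ≡ I/(MR²) = 0.4.
Along the incline Mg sinθ − f = Ma, and torque about the center fR = Iα = kMR²(a/R) gives f = kMa.
Combining, a = g sinθ/(1+k) and f = kMa = kMg sinθ/(1+k).
f = 0.4 × 4.46 × 10 × sin12.2° / 1.4 ≈ 2.69 N.

f ≈ 2.69 N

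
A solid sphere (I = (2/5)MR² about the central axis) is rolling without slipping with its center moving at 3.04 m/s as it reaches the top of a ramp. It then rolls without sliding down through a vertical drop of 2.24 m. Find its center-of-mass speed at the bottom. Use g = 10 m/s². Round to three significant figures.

v ≈ 6.42 m/s

The moment of inertia is (2/5)MR², giving k ≡ I/(MR²) = 0.4.
The rolling condition ω = v/R makes the rotational term ½I(v/R)² = ½kMv², so KE_total = ½(1+k)Mv² = (7/10)Mv².
Energy conservation: (7/10)Mv₀² + Mgh = (7/10)Mv², so v² = v₀² + 2gh/(1+k).
v = √(3.04² + 2×10×2.24/1.4) = √41.24 ≈ 6.42 m/s.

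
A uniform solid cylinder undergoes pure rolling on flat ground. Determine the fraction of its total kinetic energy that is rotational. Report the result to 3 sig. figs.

fraction ≈ 0.333

With I = (1/2)MR², the ratio k = I/(MR²) is 0.5.
Since ω = v/R, the translational part is ½Mv² and the rotational part is ½I(v/R)² = ½kMv²; the total is ½(1+k)Mv².
The rotational fraction is therefore k/(1+k) = 0.5/1.5 ≈ 0.333.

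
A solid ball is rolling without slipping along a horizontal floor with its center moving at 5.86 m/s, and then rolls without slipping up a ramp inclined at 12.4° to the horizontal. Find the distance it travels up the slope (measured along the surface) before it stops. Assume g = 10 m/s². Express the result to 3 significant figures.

d ≈ 11.2 m

Here I = (2/5)MR², so the shape factor k = I/(MR²) = 0.4.
Rolling without slipping gives ω = v/R, so the total kinetic energy is ½Mv² + ½Iω² = ½(1+k)Mv² = (7/10)Mv².
Setting this equal to Mgh gives the vertical rise h = (1+k)v₀²/(2g) = 1.4×5.86²/(2×10) = 2.404 m.
The distance along the slope is d = h/sinθ = 2.404/sin12.4° ≈ 11.2 m.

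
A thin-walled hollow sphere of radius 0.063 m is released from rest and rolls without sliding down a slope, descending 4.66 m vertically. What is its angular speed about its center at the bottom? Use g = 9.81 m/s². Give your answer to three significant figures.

ω ≈ 118 rad/s

The moment of inertia is (2/3)MR², giving k ≡ I/(MR²) = 2/3.
Since it rolls without slipping, ω = v/R and KE = ½Mv² + ½Iω² = ½(1+k)Mv² = (5/6)Mv².
Energy conservation Mgh = ½(1+k)Mv² gives v = √(2gh/(1+k)) = √(2 × 9.81 × 4.66 / 1.667) = 7.407 m/s.
Then ω = v/R = 7.407 / 0.063 ≈ 118 rad/s.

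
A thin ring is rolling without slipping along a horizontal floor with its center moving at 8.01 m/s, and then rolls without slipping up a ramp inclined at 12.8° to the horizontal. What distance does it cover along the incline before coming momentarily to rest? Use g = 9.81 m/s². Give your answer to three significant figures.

d ≈ 29.5 m

Here I = MR², so the shape factor k = I/(MR²) = 1.
Since it rolls without slipping, ω = v/R and KE = ½Mv² + ½Iω² = ½(1+k)Mv² = Mv².
Setting this equal to Mgh gives the vertical rise h = (1+k)v₀²/(2g) = 2×8.01²/(2×9.81) = 6.54 m.
The distance along the slope is d = h/sinθ = 6.54/sin12.8° ≈ 29.5 m.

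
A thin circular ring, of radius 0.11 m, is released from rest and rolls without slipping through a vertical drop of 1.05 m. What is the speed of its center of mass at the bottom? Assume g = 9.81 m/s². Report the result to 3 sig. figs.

v ≈ 3.21 m/s

For this body I = MR², i.e. k = I/(MR²) = 1.
The rolling condition ω = v/R makes the rotational term ½I(v/R)² = ½kMv², so KE_total = ½(1+k)Mv² = Mv².
Setting Mgh = Mv² gives v = √(2gh/(1+k)) = √(2·9.81·1.05/2) ≈ 3.21 m/s.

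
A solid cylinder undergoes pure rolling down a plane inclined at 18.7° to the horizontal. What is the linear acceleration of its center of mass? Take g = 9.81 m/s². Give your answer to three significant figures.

With I = (1/2)MR², the ratio k = I/(MR²) is 0.5.
Translational: Mg sinθ − f = Ma. Rotational about the CM: fR = Iα = kMRa, so f = kMa.
Eliminating f: Mg sinθ = (1+k)Ma, so a = g sinθ/(1+k) = 9.81 × sin18.7° / 1.5 ≈ 2.10 m/s².

a ≈ 2.10 m/s²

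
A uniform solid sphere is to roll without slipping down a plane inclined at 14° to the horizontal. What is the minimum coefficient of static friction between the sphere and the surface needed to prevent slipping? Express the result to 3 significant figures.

μ_min ≈ 0.0712

The moment of inertia is (2/5)MR², giving k ≡ I/(MR²) = 0.4.
Newton's second law down the slope: Mg sinθ − f = Ma. The torque equation fR = Iα (with α = a/R) gives f = kMa.
These give a = g sinθ/(1+k) and the required friction f = kMg sinθ/(1+k).
With N = Mg cosθ, the no-slip condition f ≤ μN gives μ_min = f/N = k tanθ/(1+k).
μ_min = 0.4 × tan14° / 1.4 ≈ 0.0712.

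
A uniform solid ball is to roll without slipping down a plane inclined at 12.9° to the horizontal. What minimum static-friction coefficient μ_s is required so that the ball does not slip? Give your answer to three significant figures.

μ_min ≈ 0.0654

With I = (2/5)MR², the ratio k = I/(MR²) is 0.4.
Translational: Mg sinθ − f = Ma. Rotational about the CM: fR = Iα = kMRa, so f = kMa.
These give a = g sinθ/(1+k) and the required friction f = kMg sinθ/(1+k).
The normal force is N = Mg cosθ, so μ_min = f/N = k tanθ/(1+k).
μ_min = 0.4 × tan12.9° / 1.4 ≈ 0.0654.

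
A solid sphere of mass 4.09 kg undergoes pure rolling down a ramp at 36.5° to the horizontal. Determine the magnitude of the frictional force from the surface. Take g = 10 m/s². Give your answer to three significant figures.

f ≈ 6.95 N

Here I = (2/5)MR², so the shape factor k = I/(MR²) = 0.4.
Along the incline Mg sinθ − f = Ma, and torque about the center fR = Iα = kMR²(a/R) gives f = kMa.
Combining, a = g sinθ/(1+k) and f = kMa = kMg sinθ/(1+k).
f = 0.4 × 4.09 × 10 × sin36.5° / 1.4 ≈ 6.95 N.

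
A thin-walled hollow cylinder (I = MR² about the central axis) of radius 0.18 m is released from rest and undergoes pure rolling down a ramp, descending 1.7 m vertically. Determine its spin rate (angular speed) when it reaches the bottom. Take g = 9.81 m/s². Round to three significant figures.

Here I = MR², so the shape factor k = I/(MR²) = 1.
Since it rolls without slipping, ω = v/R and KE = ½Mv² + ½Iω² = ½(1+k)Mv² = Mv².
Energy conservation Mgh = ½(1+k)Mv² gives v = √(2gh/(1+k)) = √(2 × 9.81 × 1.7 / 2) = 4.084 m/s.
Then ω = v/R = 4.084 / 0.18 ≈ 22.7 rad/s.

ω ≈ 22.7 rad/s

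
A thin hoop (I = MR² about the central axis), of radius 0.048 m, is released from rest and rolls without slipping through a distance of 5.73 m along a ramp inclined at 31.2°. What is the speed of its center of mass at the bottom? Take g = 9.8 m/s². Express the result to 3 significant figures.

For this body I = MR², i.e. k = I/(MR²) = 1.
The rolling condition ω = v/R makes the rotational term ½I(v/R)² = ½kMv², so KE_total = ½(1+k)Mv² = Mv².
The vertical drop is h = L sinθ = 5.73 × sin31.2° = 2.968 m.
Energy conservation: Mgh = Mv², so v = √(2gh/(1+k)) = √(2 × 9.8 × 2.968 / 2) ≈ 5.39 m/s.

v ≈ 5.39 m/s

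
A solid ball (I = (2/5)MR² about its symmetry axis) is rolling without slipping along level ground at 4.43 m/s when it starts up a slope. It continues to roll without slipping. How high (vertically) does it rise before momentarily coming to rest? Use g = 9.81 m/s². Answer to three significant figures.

For this body I = (2/5)MR², i.e. k = I/(MR²) = 0.4.
Since it rolls without slipping, ω = v/R and KE = ½Mv² + ½Iω² = ½(1+k)Mv² = (7/10)Mv².
At the top the kinetic energy is zero, so (7/10)Mv₀² = Mgh.
Thus h = (1+k)v₀²/(2g) = 1.4 × 4.43² / (2 × 9.81) ≈ 1.40 m.

h ≈ 1.40 m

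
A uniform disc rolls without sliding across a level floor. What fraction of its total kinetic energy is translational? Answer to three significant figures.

fraction ≈ 0.667

For this body I = (1/2)MR², i.e. k = I/(MR²) = 0.5.
Since ω = v/R, the translational part is ½Mv² and the rotational part is ½I(v/R)² = ½kMv²; the total is ½(1+k)Mv².
The translational fraction is therefore 1/(1+k) = 1/1.5 ≈ 0.667.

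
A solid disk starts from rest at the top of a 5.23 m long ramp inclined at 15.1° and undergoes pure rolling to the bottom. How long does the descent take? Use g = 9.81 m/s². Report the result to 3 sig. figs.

The moment of inertia is (1/2)MR², giving k ≡ I/(MR²) = 0.5.
Along the incline Mg sinθ − f = Ma, and torque about the center fR = Iα = kMR²(a/R) gives f = kMa.
Hence a = g sinθ/(1+k) = 9.81×sin15.1°/1.5 = 1.704 m/s².
Starting from rest, L = ½at², so t = √(2L/a) = √(2×5.23/1.704) ≈ 2.48 s.

t ≈ 2.48 s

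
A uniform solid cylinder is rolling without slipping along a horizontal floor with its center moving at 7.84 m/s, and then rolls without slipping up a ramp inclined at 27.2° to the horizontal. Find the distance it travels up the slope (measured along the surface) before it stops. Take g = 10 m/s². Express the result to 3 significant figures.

The moment of inertia is (1/2)MR², giving k ≡ I/(MR²) = 0.5.
The rolling condition ω = v/R makes the rotational term ½I(v/R)² = ½kMv², so KE_total = ½(1+k)Mv² = (3/4)Mv².
Setting this equal to Mgh gives the vertical rise h = (1+k)v₀²/(2g) = 1.5×7.84²/(2×10) = 4.61 m.
The distance along the slope is d = h/sinθ = 4.61/sin27.2° ≈ 10.1 m.

d ≈ 10.1 m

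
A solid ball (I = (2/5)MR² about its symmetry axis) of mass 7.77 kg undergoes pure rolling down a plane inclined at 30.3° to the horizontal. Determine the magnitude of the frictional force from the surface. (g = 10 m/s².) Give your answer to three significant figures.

The moment of inertia is (2/5)MR², giving k ≡ I/(MR²) = 0.4.
Along the incline Mg sinθ − f = Ma, and torque about the center fR = Iα = kMR²(a/R) gives f = kMa.
Combining, a = g sinθ/(1+k) and f = kMa = kMg sinθ/(1+k).
f = 0.4 × 7.77 × 10 × sin30.3° / 1.4 ≈ 11.2 N.

f ≈ 11.2 N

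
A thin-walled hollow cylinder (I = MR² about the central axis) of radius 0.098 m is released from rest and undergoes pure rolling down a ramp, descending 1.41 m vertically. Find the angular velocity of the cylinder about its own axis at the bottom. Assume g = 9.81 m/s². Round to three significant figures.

For this body I = MR², i.e. k = I/(MR²) = 1.
Rolling without slipping gives ω = v/R, so the total kinetic energy is ½Mv² + ½Iω² = ½(1+k)Mv² = Mv².
Energy conservation Mgh = ½(1+k)Mv² gives v = √(2gh/(1+k)) = √(2 × 9.81 × 1.41 / 2) = 3.719 m/s.
Then ω = v/R = 3.719 / 0.098 ≈ 38.0 rad/s.

ω ≈ 38.0 rad/s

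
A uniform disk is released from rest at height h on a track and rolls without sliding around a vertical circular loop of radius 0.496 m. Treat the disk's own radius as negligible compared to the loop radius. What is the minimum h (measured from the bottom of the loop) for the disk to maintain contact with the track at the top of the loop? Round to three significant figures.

h_min ≈ 1.36 m

For this body I = (1/2)MR², i.e. k = I/(MR²) = 0.5.
At the top of the loop, the minimum-contact condition is Mg = Mv_top²/r, so v_top² = gr.
With ω = v/R, the kinetic energy at speed v is ½(1+k)Mv² = (3/4)Mv².
Energy conservation from release (height h) to the top (height 2r): Mgh = Mg(2r) + (3/4)M·gr.
Thus h_min = 2r + (1+k)r/2 = r(2 + 1.5/2) = 0.496 × 2.75 ≈ 1.36 m.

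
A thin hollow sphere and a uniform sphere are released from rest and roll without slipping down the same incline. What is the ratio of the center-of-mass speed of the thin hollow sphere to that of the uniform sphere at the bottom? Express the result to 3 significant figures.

v_ratio ≈ 0.917

Each satisfies Mgh = ½(1+k)Mv² with k = I/(MR²), so v ∝ 1/√(1+k).
For the thin hollow sphere k = 2/3; for the uniform sphere k = 0.4.
v₁/v₂ = √((1+k₂)/(1+k₁)) = √(1.4/1.667) ≈ 0.917.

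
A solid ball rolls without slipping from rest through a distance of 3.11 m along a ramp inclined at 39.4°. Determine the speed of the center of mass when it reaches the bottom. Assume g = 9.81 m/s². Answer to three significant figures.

v ≈ 5.26 m/s

The moment of inertia is (2/5)MR², giving k ≡ I/(MR²) = 0.4.
The rolling condition ω = v/R makes the rotational term ½I(v/R)² = ½kMv², so KE_total = ½(1+k)Mv² = (7/10)Mv².
The vertical drop is h = L sinθ = 3.11 × sin39.4° = 1.974 m.
Energy conservation: Mgh = (7/10)Mv², so v = √(2gh/(1+k)) = √(2 × 9.81 × 1.974 / 1.4) ≈ 5.26 m/s.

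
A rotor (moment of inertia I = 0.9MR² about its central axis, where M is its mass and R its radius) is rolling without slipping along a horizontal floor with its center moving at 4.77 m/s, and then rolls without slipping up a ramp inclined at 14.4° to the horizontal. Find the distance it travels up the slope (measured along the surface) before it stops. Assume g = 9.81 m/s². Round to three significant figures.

d ≈ 8.86 m

For this body I = 0.9MR², i.e. k = I/(MR²) = 0.9.
Since it rolls without slipping, ω = v/R and KE = ½Mv² + ½Iω² = ½(1+k)Mv² = (19/20)Mv².
Setting this equal to Mgh gives the vertical rise h = (1+k)v₀²/(2g) = 1.9×4.77²/(2×9.81) = 2.203 m.
Along the incline, d = h/sinθ = 2.203/sin14.4° ≈ 8.86 m.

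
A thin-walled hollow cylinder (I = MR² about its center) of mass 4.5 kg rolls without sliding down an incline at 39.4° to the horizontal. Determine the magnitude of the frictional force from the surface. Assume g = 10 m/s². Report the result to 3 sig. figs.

f ≈ 14.3 N

The moment of inertia is MR², giving k ≡ I/(MR²) = 1.
Newton's second law down the slope: Mg sinθ − f = Ma. The torque equation fR = Iα (with α = a/R) gives f = kMa.
Combining, a = g sinθ/(1+k) and f = kMa = kMg sinθ/(1+k).
f = 1 × 4.5 × 10 × sin39.4° / 2 ≈ 14.3 N.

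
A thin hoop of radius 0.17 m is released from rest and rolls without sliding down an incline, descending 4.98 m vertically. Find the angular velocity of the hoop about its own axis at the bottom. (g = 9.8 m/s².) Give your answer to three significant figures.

Here I = MR², so the shape factor k = I/(MR²) = 1.
Rolling without slipping gives ω = v/R, so the total kinetic energy is ½Mv² + ½Iω² = ½(1+k)Mv² = Mv².
Energy conservation Mgh = ½(1+k)Mv² gives v = √(2gh/(1+k)) = √(2 × 9.8 × 4.98 / 2) = 6.986 m/s.
Then ω = v/R = 6.986 / 0.17 ≈ 41.1 rad/s.

ω ≈ 41.1 rad/s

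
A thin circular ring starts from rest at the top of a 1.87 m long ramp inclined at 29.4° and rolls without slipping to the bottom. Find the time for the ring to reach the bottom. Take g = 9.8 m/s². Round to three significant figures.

t ≈ 1.25 s

With I = MR², the ratio k = I/(MR²) is 1.
Translational: Mg sinθ − f = Ma. Rotational about the CM: fR = Iα = kMRa, so f = kMa.
Hence a = g sinθ/(1+k) = 9.8×sin29.4°/2 = 2.405 m/s².
With constant a from rest, t = √(2L/a) = √(2·1.87/2.405) ≈ 1.25 s.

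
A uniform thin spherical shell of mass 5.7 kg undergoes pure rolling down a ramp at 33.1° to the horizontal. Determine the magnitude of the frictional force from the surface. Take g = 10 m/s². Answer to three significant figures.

f ≈ 12.5 N

With I = (2/3)MR², the ratio k = I/(MR²) is 2/3.
Translational: Mg sinθ − f = Ma. Rotational about the CM: fR = Iα = kMRa, so f = kMa.
Combining, a = g sinθ/(1+k) and f = kMa = kMg sinθ/(1+k).
f = (2/3) × 5.7 × 10 × sin33.1° / 1.667 ≈ 12.5 N.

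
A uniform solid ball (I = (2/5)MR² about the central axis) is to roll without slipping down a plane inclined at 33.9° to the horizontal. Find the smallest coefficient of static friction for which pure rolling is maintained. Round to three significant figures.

μ_min ≈ 0.192

The moment of inertia is (2/5)MR², giving k ≡ I/(MR²) = 0.4.
Translational: Mg sinθ − f = Ma. Rotational about the CM: fR = Iα = kMRa, so f = kMa.
These give a = g sinθ/(1+k) and the required friction f = kMg sinθ/(1+k).
The normal force is N = Mg cosθ, so μ_min = f/N = k tanθ/(1+k).
μ_min = 0.4 × tan33.9° / 1.4 ≈ 0.192.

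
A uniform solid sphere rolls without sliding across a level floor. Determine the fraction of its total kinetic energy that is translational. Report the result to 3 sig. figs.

fraction ≈ 0.714

Here I = (2/5)MR², so the shape factor k = I/(MR²) = 0.4.
With ω = v/R, KE_trans = ½Mv² and KE_rot = ½Iω² = ½kMv², so KE_total = ½(1+k)Mv².
The translational fraction is therefore 1/(1+k) = 1/1.4 ≈ 0.714.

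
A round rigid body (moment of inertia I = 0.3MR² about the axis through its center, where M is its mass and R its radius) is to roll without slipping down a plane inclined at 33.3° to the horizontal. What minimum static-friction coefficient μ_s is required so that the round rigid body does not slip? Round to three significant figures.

μ_min ≈ 0.152

For this body I = 0.3MR², i.e. k = I/(MR²) = 0.3.
Along the incline Mg sinθ − f = Ma, and torque about the center fR = Iα = kMR²(a/R) gives f = kMa.
These give a = g sinθ/(1+k) and the required friction f = kMg sinθ/(1+k).
The normal force is N = Mg cosθ, so μ_min = f/N = k tanθ/(1+k).
μ_min = 0.3 × tan33.3° / 1.3 ≈ 0.152.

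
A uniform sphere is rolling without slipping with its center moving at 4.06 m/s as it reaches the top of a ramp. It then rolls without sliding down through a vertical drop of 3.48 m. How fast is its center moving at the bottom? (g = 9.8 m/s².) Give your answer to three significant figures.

v ≈ 8.07 m/s

The moment of inertia is (2/5)MR², giving k ≡ I/(MR²) = 0.4.
Since it rolls without slipping, ω = v/R and KE = ½Mv² + ½Iω² = ½(1+k)Mv² = (7/10)Mv².
Energy conservation: (7/10)Mv₀² + Mgh = (7/10)Mv², so v² = v₀² + 2gh/(1+k).
v = √(4.06² + 2×9.8×3.48/1.4) = √65.2 ≈ 8.07 m/s.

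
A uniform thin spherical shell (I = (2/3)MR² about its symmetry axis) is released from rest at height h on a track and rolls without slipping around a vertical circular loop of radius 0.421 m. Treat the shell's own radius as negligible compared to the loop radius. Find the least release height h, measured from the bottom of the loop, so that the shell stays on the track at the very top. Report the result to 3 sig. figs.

Here I = (2/3)MR², so the shape factor k = I/(MR²) = 2/3.
At the top, contact is just lost when gravity alone supplies the centripetal force: Mg = Mv_top²/r, i.e. v_top² = gr.
With ω = v/R, the kinetic energy at speed v is ½(1+k)Mv² = (5/6)Mv².
Energy conservation from release (height h) to the top (height 2r): Mgh = Mg(2r) + (5/6)M·gr.
Thus h_min = 2r + (1+k)r/2 = r(2 + 1.667/2) = 0.421 × 2.833 ≈ 1.19 m.

h_min ≈ 1.19 m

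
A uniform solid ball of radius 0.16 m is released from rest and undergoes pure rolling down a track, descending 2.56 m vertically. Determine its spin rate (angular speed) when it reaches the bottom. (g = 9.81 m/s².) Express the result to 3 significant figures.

ω ≈ 37.4 rad/s

Here I = (2/5)MR², so the shape factor k = I/(MR²) = 0.4.
The rolling condition ω = v/R makes the rotational term ½I(v/R)² = ½kMv², so KE_total = ½(1+k)Mv² = (7/10)Mv².
Energy conservation Mgh = ½(1+k)Mv² gives v = √(2gh/(1+k)) = √(2 × 9.81 × 2.56 / 1.4) = 5.99 m/s.
The angular speed follows from ω = v/R = 5.99/0.16 ≈ 37.4 rad/s.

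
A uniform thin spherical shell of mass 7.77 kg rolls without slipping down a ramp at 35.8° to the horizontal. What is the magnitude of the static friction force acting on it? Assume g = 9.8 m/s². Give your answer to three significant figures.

f ≈ 17.8 N

With I = (2/3)MR², the ratio k = I/(MR²) is 2/3.
Along the incline Mg sinθ − f = Ma, and torque about the center fR = Iα = kMR²(a/R) gives f = kMa.
Combining, a = g sinθ/(1+k) and f = kMa = kMg sinθ/(1+k).
f = (2/3) × 7.77 × 9.8 × sin35.8° / 1.667 ≈ 17.8 N.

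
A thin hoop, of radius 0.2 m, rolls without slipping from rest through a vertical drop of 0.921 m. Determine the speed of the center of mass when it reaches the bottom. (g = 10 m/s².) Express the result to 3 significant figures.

v ≈ 3.03 m/s

The moment of inertia is MR², giving k ≡ I/(MR²) = 1.
Pure rolling means v = ωR; then KE = ½Mv² + ½I(v/R)² = ½(1+k)Mv² = Mv².
Energy conservation: Mgh = Mv², so v = √(2gh/(1+k)) = √(2 × 10 × 0.921 / 2) ≈ 3.03 m/s.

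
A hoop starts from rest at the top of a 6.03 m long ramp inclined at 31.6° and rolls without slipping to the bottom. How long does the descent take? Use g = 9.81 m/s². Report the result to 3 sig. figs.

Here I = MR², so the shape factor k = I/(MR²) = 1.
Newton's second law down the slope: Mg sinθ − f = Ma. The torque equation fR = Iα (with α = a/R) gives f = kMa.
Hence a = g sinθ/(1+k) = 9.81×sin31.6°/2 = 2.57 m/s².
With constant a from rest, t = √(2L/a) = √(2·6.03/2.57) ≈ 2.17 s.

t ≈ 2.17 s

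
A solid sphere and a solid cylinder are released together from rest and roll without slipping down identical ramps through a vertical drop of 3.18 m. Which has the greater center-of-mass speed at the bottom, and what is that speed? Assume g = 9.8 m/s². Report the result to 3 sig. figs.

For rolling without slipping, Mgh = ½(1+k)Mv² where k = I/(MR²), so v = √(2gh/(1+k)).
Solid sphere: k = 0.4, giving v = √(2×9.8×3.18/1.4) = 6.672 m/s.
Solid cylinder: k = 0.5, giving v = √(2×9.8×3.18/1.5) = 6.446 m/s.
The smaller k wins: the solid sphere, at ≈ 6.67 m/s.

the solid sphere, at v ≈ 6.67 m/s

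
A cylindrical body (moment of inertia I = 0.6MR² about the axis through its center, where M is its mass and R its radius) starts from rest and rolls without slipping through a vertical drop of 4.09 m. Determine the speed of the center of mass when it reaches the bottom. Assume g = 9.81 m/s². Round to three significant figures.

v ≈ 7.08 m/s

With I = 0.6MR², the ratio k = I/(MR²) is 0.6.
Pure rolling means v = ωR; then KE = ½Mv² + ½I(v/R)² = ½(1+k)Mv² = (4/5)Mv².
Setting Mgh = (4/5)Mv² gives v = √(2gh/(1+k)) = √(2·9.81·4.09/1.6) ≈ 7.08 m/s.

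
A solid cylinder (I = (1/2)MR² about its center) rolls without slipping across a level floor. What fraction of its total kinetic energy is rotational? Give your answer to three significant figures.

With I = (1/2)MR², the ratio k = I/(MR²) is 0.5.
Since ω = v/R, the translational part is ½Mv² and the rotational part is ½I(v/R)² = ½kMv²; the total is ½(1+k)Mv².
The rotational fraction is therefore k/(1+k) = 0.5/1.5 ≈ 0.333.

fraction ≈ 0.333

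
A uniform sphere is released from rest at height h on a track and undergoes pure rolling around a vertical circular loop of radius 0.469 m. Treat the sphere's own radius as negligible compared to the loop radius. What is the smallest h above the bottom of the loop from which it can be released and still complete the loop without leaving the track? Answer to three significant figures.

For this body I = (2/5)MR², i.e. k = I/(MR²) = 0.4.
At the top of the loop, the minimum-contact condition is Mg = Mv_top²/r, so v_top² = gr.
With ω = v/R, the kinetic energy at speed v is ½(1+k)Mv² = (7/10)Mv².
Energy conservation from release (height h) to the top (height 2r): Mgh = Mg(2r) + (7/10)M·gr.
Thus h_min = 2r + (1+k)r/2 = r(2 + 1.4/2) = 0.469 × 2.7 ≈ 1.27 m.

h_min ≈ 1.27 m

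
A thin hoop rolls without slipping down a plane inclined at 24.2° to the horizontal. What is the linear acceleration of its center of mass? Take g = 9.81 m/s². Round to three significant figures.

a ≈ 2.01 m/s²

For this body I = MR², i.e. k = I/(MR²) = 1.
Newton's second law down the slope: Mg sinθ − f = Ma. The torque equation fR = Iα (with α = a/R) gives f = kMa.
Eliminating f: Mg sinθ = (1+k)Ma, so a = g sinθ/(1+k) = 9.81 × sin24.2° / 2 ≈ 2.01 m/s².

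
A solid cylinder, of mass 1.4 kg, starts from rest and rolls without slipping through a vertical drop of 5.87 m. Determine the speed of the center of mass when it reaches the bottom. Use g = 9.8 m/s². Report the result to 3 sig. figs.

v ≈ 8.76 m/s

The moment of inertia is (1/2)MR², giving k ≡ I/(MR²) = 0.5.
The rolling condition ω = v/R makes the rotational term ½I(v/R)² = ½kMv², so KE_total = ½(1+k)Mv² = (3/4)Mv².
Energy conservation: Mgh = (3/4)Mv², so v = √(2gh/(1+k)) = √(2 × 9.8 × 5.87 / 1.5) ≈ 8.76 m/s.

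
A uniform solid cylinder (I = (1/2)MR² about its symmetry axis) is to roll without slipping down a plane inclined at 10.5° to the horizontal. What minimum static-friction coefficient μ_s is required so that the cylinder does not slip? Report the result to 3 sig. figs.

Here I = (1/2)MR², so the shape factor k = I/(MR²) = 0.5.
Translational: Mg sinθ − f = Ma. Rotational about the CM: fR = Iα = kMRa, so f = kMa.
These give a = g sinθ/(1+k) and the required friction f = kMg sinθ/(1+k).
With N = Mg cosθ, the no-slip condition f ≤ μN gives μ_min = f/N = k tanθ/(1+k).
μ_min = 0.5 × tan10.5° / 1.5 ≈ 0.0618.

μ_min ≈ 0.0618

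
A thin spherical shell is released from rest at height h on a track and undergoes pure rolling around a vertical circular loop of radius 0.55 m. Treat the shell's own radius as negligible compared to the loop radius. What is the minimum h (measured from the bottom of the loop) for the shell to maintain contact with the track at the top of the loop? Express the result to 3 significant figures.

With I = (2/3)MR², the ratio k = I/(MR²) is 2/3.
At the top, contact is just lost when gravity alone supplies the centripetal force: Mg = Mv_top²/r, i.e. v_top² = gr.
With ω = v/R, the kinetic energy at speed v is ½(1+k)Mv² = (5/6)Mv².
Energy conservation from release (height h) to the top (height 2r): Mgh = Mg(2r) + (5/6)M·gr.
Thus h_min = 2r + (1+k)r/2 = r(2 + 1.667/2) = 0.55 × 2.833 ≈ 1.56 m.

h_min ≈ 1.56 m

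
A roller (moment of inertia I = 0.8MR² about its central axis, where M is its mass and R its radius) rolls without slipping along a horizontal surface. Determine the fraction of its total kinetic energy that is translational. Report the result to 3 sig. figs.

For this body I = 0.8MR², i.e. k = I/(MR²) = 0.8.
With ω = v/R, KE_trans = ½Mv² and KE_rot = ½Iω² = ½kMv², so KE_total = ½(1+k)Mv².
The translational fraction is therefore 1/(1+k) = 1/1.8 ≈ 0.556.

fraction ≈ 0.556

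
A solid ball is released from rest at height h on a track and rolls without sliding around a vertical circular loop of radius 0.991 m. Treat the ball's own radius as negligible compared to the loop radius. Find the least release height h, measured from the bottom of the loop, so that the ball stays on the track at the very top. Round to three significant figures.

h_min ≈ 2.68 m

Here I = (2/5)MR², so the shape factor k = I/(MR²) = 0.4.
At the top of the loop, the minimum-contact condition is Mg = Mv_top²/r, so v_top² = gr.
With ω = v/R, the kinetic energy at speed v is ½(1+k)Mv² = (7/10)Mv².
Energy conservation from release (height h) to the top (height 2r): Mgh = Mg(2r) + (7/10)M·gr.
Thus h_min = 2r + (1+k)r/2 = r(2 + 1.4/2) = 0.991 × 2.7 ≈ 2.68 m.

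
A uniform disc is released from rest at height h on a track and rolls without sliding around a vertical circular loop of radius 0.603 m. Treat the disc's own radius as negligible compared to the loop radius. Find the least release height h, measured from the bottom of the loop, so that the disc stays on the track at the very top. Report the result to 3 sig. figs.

With I = (1/2)MR², the ratio k = I/(MR²) is 0.5.
At the top, contact is just lost when gravity alone supplies the centripetal force: Mg = Mv_top²/r, i.e. v_top² = gr.
With ω = v/R, the kinetic energy at speed v is ½(1+k)Mv² = (3/4)Mv².
Energy conservation from release (height h) to the top (height 2r): Mgh = Mg(2r) + (3/4)M·gr.
Thus h_min = 2r + (1+k)r/2 = r(2 + 1.5/2) = 0.603 × 2.75 ≈ 1.66 m.

h_min ≈ 1.66 m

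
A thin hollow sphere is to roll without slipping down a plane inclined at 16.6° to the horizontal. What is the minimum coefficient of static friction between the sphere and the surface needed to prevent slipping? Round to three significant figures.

μ_min ≈ 0.119

With I = (2/3)MR², the ratio k = I/(MR²) is 2/3.
Newton's second law down the slope: Mg sinθ − f = Ma. The torque equation fR = Iα (with α = a/R) gives f = kMa.
These give a = g sinθ/(1+k) and the required friction f = kMg sinθ/(1+k).
The normal force is N = Mg cosθ, so μ_min = f/N = k tanθ/(1+k).
μ_min = (2/3) × tan16.6° / 1.667 ≈ 0.119.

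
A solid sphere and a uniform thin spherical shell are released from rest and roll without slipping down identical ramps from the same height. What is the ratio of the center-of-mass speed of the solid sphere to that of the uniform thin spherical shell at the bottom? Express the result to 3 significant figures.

Each satisfies Mgh = ½(1+k)Mv² with k = I/(MR²), so v ∝ 1/√(1+k).
For the solid sphere k = 0.4; for the uniform thin spherical shell k = 2/3.
v₁/v₂ = √((1+k₂)/(1+k₁)) = √(1.667/1.4) ≈ 1.09.

v_ratio ≈ 1.09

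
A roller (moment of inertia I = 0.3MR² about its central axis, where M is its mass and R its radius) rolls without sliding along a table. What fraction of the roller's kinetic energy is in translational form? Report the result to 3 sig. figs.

fraction ≈ 0.769

For this body I = 0.3MR², i.e. k = I/(MR²) = 0.3.
Since ω = v/R, the translational part is ½Mv² and the rotational part is ½I(v/R)² = ½kMv²; the total is ½(1+k)Mv².
The translational fraction is therefore 1/(1+k) = 1/1.3 ≈ 0.769.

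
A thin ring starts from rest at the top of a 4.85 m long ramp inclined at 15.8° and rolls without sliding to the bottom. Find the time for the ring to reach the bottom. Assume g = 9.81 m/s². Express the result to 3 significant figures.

t ≈ 2.69 s

Here I = MR², so the shape factor k = I/(MR²) = 1.
Newton's second law down the slope: Mg sinθ − f = Ma. The torque equation fR = Iα (with α = a/R) gives f = kMa.
Hence a = g sinθ/(1+k) = 9.81×sin15.8°/2 = 1.336 m/s².
With constant a from rest, t = √(2L/a) = √(2·4.85/1.336) ≈ 2.69 s.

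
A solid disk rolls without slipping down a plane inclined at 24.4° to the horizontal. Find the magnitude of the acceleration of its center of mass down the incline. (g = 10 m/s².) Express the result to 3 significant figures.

Here I = (1/2)MR², so the shape factor k = I/(MR²) = 0.5.
Along the incline Mg sinθ − f = Ma, and torque about the center fR = Iα = kMR²(a/R) gives f = kMa.
Eliminating f: Mg sinθ = (1+k)Ma, so a = g sinθ/(1+k) = 10 × sin24.4° / 1.5 ≈ 2.75 m/s².

a ≈ 2.75 m/s²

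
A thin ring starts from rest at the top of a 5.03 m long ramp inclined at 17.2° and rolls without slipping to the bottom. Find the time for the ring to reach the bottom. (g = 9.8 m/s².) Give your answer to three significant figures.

With I = MR², the ratio k = I/(MR²) is 1.
Translational: Mg sinθ − f = Ma. Rotational about the CM: fR = Iα = kMRa, so f = kMa.
Hence a = g sinθ/(1+k) = 9.8×sin17.2°/2 = 1.449 m/s².
With constant a from rest, t = √(2L/a) = √(2·5.03/1.449) ≈ 2.63 s.

t ≈ 2.63 s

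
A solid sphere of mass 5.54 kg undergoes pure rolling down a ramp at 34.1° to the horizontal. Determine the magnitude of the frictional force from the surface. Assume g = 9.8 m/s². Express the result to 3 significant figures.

f ≈ 8.70 N

Here I = (2/5)MR², so the shape factor k = I/(MR²) = 0.4.
Translational: Mg sinθ − f = Ma. Rotational about the CM: fR = Iα = kMRa, so f = kMa.
Combining, a = g sinθ/(1+k) and f = kMa = kMg sinθ/(1+k).
f = 0.4 × 5.54 × 9.8 × sin34.1° / 1.4 ≈ 8.70 N.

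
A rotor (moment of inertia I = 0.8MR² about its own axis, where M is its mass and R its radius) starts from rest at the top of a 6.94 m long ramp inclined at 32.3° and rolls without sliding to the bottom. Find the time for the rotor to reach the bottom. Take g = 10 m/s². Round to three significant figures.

t ≈ 2.16 s

For this body I = 0.8MR², i.e. k = I/(MR²) = 0.8.
Along the incline Mg sinθ − f = Ma, and torque about the center fR = Iα = kMR²(a/R) gives f = kMa.
Hence a = g sinθ/(1+k) = 10×sin32.3°/1.8 = 2.969 m/s².
Starting from rest, L = ½at², so t = √(2L/a) = √(2×6.94/2.969) ≈ 2.16 s.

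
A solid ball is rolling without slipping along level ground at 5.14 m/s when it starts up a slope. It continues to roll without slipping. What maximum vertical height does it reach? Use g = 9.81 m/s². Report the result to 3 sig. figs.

h ≈ 1.89 m

The moment of inertia is (2/5)MR², giving k ≡ I/(MR²) = 0.4.
The rolling condition ω = v/R makes the rotational term ½I(v/R)² = ½kMv², so KE_total = ½(1+k)Mv² = (7/10)Mv².
All of this converts to potential energy at the highest point: (7/10)Mv₀² = Mgh.
Thus h = (1+k)v₀²/(2g) = 1.4 × 5.14² / (2 × 9.81) ≈ 1.89 m.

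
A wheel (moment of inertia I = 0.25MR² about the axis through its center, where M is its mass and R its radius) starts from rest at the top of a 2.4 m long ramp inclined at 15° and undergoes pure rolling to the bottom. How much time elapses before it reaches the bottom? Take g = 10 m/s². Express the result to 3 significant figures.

t ≈ 1.52 s

Here I = 0.25MR², so the shape factor k = I/(MR²) = 0.25.
Along the incline Mg sinθ − f = Ma, and torque about the center fR = Iα = kMR²(a/R) gives f = kMa.
Hence a = g sinθ/(1+k) = 10×sin15°/1.25 = 2.071 m/s².
With constant a from rest, t = √(2L/a) = √(2·2.4/2.071) ≈ 1.52 s.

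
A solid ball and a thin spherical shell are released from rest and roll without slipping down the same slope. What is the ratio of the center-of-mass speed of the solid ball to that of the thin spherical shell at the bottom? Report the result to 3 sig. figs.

Each satisfies Mgh = ½(1+k)Mv² with k = I/(MR²), so v ∝ 1/√(1+k).
For the solid ball k = 0.4; for the thin spherical shell k = 2/3.
v₁/v₂ = √((1+k₂)/(1+k₁)) = √(1.667/1.4) ≈ 1.09.

v_ratio ≈ 1.09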